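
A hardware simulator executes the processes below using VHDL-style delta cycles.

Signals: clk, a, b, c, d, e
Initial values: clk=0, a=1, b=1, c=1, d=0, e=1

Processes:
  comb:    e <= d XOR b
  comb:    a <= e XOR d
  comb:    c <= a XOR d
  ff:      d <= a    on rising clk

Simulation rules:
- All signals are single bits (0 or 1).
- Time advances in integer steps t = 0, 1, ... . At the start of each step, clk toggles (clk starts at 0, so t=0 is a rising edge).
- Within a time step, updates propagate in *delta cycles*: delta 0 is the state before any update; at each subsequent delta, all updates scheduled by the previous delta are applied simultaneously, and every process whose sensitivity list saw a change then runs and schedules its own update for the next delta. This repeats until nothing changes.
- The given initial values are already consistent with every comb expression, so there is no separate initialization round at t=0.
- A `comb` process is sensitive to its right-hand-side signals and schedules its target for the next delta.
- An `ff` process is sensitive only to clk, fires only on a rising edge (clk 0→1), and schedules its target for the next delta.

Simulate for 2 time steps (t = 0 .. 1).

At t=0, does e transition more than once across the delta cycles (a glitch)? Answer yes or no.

[bits: e,clk,b,d,a,c]
t=0: Δ0=101011 Δ1=111011 Δ2=111111 Δ3=011100 Δ4=011111 Δ5=011110 | 5Δ
t=1: Δ0=011110 Δ1=001110 | 1Δ

no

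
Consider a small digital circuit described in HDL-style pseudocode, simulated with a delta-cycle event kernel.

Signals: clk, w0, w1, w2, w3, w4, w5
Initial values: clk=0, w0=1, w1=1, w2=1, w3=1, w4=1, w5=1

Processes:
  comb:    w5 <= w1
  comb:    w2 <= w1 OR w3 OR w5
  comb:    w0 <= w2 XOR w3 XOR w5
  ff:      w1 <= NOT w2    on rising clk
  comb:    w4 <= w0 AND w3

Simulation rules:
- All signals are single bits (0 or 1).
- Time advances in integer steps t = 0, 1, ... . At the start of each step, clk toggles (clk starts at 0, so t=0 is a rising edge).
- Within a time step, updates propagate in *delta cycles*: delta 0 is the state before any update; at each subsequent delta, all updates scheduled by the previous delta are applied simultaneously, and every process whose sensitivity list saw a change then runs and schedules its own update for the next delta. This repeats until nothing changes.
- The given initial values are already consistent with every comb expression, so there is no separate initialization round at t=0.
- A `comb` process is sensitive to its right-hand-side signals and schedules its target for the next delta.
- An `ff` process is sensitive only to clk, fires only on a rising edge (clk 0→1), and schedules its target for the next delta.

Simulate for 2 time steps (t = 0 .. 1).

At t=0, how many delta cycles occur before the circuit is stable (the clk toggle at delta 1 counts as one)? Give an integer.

t=0 Δ0: w0=1 w1=1 w2=1 w3=1 w4=1 w5=1 clk=0
  Δ1: clk:0→1
  Δ2: w1:1→0
  Δ3: w5:1→0
  Δ4: w0:1→0
  Δ5: w4:1→0
  (5Δ to stable)
t=1 Δ0: w0=0 w1=0 w2=1 w3=1 w4=0 w5=0 clk=1
  Δ1: clk:1→0
  (1Δ to stable)

5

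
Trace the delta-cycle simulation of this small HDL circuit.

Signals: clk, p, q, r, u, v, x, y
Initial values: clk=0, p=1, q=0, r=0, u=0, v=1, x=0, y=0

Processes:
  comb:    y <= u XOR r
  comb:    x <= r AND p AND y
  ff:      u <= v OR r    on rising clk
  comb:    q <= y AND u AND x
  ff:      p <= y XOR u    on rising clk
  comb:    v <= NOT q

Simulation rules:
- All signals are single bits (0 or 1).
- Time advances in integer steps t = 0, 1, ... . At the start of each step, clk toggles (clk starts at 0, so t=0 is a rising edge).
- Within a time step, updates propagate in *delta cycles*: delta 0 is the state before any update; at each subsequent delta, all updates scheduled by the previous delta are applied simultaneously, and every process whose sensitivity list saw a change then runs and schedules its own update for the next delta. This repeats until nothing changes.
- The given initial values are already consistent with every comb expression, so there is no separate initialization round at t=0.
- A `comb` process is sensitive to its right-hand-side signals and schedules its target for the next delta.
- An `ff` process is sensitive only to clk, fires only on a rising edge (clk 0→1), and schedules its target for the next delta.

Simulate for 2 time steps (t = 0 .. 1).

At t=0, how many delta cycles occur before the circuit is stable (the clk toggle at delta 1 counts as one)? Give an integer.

3

t0.Δ0 u=0 r=0 q=0 v=1 p=1 x=0 y=0 clk=0
t0.Δ1 u=0 r=0 q=0 v=1 p=1 x=0 y=0 clk=1
t0.Δ2 u=1 r=0 q=0 v=1 p=0 x=0 y=0 clk=1
t0.Δ3 u=1 r=0 q=0 v=1 p=0 x=0 y=1 clk=1
t1.Δ0 u=1 r=0 q=0 v=1 p=0 x=0 y=1 clk=1
t1.Δ1 u=1 r=0 q=0 v=1 p=0 x=0 y=1 clk=0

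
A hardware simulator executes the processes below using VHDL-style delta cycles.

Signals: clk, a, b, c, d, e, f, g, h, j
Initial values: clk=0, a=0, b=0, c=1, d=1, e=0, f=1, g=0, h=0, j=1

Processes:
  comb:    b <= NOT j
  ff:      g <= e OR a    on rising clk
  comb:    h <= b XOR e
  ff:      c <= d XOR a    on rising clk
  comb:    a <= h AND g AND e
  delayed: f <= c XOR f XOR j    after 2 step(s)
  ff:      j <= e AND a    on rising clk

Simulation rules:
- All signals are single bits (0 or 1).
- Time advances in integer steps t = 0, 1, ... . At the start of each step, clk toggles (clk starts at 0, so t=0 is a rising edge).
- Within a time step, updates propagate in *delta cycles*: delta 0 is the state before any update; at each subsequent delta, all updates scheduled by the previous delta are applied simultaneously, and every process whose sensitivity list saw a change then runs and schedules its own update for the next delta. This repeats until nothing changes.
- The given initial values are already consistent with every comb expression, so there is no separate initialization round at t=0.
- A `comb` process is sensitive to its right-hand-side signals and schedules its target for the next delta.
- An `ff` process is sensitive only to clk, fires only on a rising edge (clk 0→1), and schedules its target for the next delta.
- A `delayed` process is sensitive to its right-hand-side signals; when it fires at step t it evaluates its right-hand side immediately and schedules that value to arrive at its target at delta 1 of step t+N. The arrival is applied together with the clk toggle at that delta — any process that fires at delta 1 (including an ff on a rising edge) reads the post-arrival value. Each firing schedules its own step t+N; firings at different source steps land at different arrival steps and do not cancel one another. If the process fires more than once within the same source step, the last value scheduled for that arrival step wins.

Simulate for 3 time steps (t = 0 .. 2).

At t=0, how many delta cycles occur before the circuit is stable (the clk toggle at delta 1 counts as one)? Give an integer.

[bits: b,g,d,j,a,f,h,clk,c,e]
t=0: Δ0=0011010010 Δ1=0011010110 Δ2=0010010110 Δ3=1010010110 Δ4=1010011110 | 4Δ
t=1: Δ0=1010011110 Δ1=1010011010 | 1Δ
t=2: Δ0=1010011010 Δ1=1010001110 | 1Δ

4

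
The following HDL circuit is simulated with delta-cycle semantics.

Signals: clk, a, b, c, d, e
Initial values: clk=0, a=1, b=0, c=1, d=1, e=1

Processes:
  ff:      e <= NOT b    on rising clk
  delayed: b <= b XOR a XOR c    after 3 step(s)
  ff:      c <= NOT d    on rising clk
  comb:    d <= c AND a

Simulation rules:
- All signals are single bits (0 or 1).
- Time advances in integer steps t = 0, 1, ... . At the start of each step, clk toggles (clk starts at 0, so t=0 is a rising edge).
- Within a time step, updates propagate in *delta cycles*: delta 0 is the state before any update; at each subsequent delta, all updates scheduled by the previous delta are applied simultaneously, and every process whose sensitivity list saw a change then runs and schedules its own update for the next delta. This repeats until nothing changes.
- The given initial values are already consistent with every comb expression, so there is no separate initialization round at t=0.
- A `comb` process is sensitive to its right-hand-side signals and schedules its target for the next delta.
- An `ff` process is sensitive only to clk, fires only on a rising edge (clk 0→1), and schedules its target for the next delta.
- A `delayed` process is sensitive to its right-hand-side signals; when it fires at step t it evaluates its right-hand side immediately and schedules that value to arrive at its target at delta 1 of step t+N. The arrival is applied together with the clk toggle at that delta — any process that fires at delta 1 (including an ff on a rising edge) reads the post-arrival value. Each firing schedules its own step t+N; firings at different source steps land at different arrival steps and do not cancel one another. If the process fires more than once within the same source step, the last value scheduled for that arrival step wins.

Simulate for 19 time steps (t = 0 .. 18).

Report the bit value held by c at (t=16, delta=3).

0

t=0 Δ0: e=1 b=0 a=1 clk=0 c=1 d=1
  Δ1: clk:0→1
  Δ2: c:1→0
  Δ3: d:1→0
  (3Δ to stable)
t=1 Δ0: e=1 b=0 a=1 clk=1 c=0 d=0
  Δ1: clk:1→0
  (1Δ to stable)
t=2 Δ0: e=1 b=0 a=1 clk=0 c=0 d=0
  Δ1: clk:0→1
  Δ2: c:0→1
  Δ3: d:0→1
  (3Δ to stable)
t=3 Δ0: e=1 b=0 a=1 clk=1 c=1 d=1
  Δ1: b:0→1, clk:1→0
  (1Δ to stable)
t=4 Δ0: e=1 b=1 a=1 clk=0 c=1 d=1
  Δ1: clk:0→1
  Δ2: e:1→0, c:1→0
  Δ3: d:1→0
  (3Δ to stable)
t=5 Δ0: e=0 b=1 a=1 clk=1 c=0 d=0
  Δ1: b:1→0, clk:1→0
  (1Δ to stable)
t=6 Δ0: e=0 b=0 a=1 clk=0 c=0 d=0
  Δ1: b:0→1, clk:0→1
  Δ2: c:0→1
  Δ3: d:0→1
  (3Δ to stable)
t=7 Δ0: e=0 b=1 a=1 clk=1 c=1 d=1
  Δ1: b:1→0, clk:1→0
  (1Δ to stable)
t=8 Δ0: e=0 b=0 a=1 clk=0 c=1 d=1
  Δ1: b:0→1, clk:0→1
  Δ2: c:1→0
  Δ3: d:1→0
  (3Δ to stable)
t=9 Δ0: e=0 b=1 a=1 clk=1 c=0 d=0
  Δ1: clk:1→0
  (1Δ to stable)
t=10 Δ0: e=0 b=1 a=1 clk=0 c=0 d=0
  Δ1: b:1→0, clk:0→1
  Δ2: e:0→1, c:0→1
  Δ3: d:0→1
  (3Δ to stable)
t=11 Δ0: e=1 b=0 a=1 clk=1 c=1 d=1
  Δ1: clk:1→0
  (1Δ to stable)
t=12 Δ0: e=1 b=0 a=1 clk=0 c=1 d=1
  Δ1: clk:0→1
  Δ2: c:1→0
  Δ3: d:1→0
  (3Δ to stable)
t=13 Δ0: e=1 b=0 a=1 clk=1 c=0 d=0
  Δ1: clk:1→0
  (1Δ to stable)
t=14 Δ0: e=1 b=0 a=1 clk=0 c=0 d=0
  Δ1: clk:0→1
  Δ2: c:0→1
  Δ3: d:0→1
  (3Δ to stable)
t=15 Δ0: e=1 b=0 a=1 clk=1 c=1 d=1
  Δ1: b:0→1, clk:1→0
  (1Δ to stable)
t=16 Δ0: e=1 b=1 a=1 clk=0 c=1 d=1
  Δ1: clk:0→1
  Δ2: e:1→0, c:1→0
  Δ3: d:1→0
  (3Δ to stable)
t=17 Δ0: e=0 b=1 a=1 clk=1 c=0 d=0
  Δ1: b:1→0, clk:1→0
  (1Δ to stable)
t=18 Δ0: e=0 b=0 a=1 clk=0 c=0 d=0
  Δ1: b:0→1, clk:0→1
  Δ2: c:0→1
  Δ3: d:0→1
  (3Δ to stable)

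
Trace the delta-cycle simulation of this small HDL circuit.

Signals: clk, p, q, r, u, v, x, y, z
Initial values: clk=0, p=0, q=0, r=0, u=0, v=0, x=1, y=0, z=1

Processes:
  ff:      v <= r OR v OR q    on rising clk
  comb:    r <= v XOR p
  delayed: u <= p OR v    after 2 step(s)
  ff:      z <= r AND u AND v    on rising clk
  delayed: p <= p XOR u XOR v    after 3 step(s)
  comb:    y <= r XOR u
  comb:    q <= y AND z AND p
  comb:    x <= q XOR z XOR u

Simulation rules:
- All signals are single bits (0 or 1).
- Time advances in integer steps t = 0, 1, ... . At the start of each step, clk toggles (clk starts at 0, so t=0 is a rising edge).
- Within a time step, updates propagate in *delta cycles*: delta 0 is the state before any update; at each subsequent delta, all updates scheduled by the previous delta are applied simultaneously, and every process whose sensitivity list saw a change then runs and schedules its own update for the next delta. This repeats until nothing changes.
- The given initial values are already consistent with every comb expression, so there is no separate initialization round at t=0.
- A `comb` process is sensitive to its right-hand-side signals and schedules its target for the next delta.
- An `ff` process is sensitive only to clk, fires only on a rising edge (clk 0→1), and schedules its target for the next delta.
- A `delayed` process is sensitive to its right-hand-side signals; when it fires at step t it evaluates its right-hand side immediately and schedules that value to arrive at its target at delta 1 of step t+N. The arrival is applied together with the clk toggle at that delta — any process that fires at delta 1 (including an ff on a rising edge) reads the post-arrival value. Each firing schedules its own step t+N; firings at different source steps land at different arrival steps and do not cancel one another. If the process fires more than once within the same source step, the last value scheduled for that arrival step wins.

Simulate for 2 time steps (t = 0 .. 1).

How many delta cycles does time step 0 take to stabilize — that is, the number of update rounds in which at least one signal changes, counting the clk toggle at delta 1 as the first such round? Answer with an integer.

[bits: v,q,u,p,r,z,x,y,clk]
t=0: Δ0=000001100 Δ1=000001101 Δ2=000000101 Δ3=000000001 | 3Δ
t=1: Δ0=000000001 Δ1=000000000 | 1Δ

3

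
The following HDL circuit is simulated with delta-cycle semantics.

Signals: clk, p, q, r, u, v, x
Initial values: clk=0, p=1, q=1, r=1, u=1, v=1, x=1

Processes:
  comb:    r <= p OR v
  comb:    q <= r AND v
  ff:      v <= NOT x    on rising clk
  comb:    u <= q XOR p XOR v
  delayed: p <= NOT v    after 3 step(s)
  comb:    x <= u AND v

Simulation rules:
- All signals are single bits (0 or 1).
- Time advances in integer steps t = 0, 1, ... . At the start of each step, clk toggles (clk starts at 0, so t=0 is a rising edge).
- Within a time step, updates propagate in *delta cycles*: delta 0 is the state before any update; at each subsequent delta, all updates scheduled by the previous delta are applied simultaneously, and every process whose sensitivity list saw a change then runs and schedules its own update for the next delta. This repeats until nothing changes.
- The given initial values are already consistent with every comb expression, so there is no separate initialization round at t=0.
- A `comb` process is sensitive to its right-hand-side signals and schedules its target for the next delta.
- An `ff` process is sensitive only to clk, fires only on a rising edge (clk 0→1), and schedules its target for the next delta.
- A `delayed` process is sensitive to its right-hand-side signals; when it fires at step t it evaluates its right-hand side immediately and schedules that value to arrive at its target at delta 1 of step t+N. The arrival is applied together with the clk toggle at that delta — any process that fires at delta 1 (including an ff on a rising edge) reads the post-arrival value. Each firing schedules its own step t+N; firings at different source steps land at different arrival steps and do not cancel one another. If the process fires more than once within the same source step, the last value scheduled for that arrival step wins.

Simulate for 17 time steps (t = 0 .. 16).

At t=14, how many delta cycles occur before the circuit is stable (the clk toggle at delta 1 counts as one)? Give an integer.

t0.Δ0 x=1 clk=0 u=1 q=1 p=1 r=1 v=1
t0.Δ1 x=1 clk=1 u=1 q=1 p=1 r=1 v=1
t0.Δ2 x=1 clk=1 u=1 q=1 p=1 r=1 v=0
t0.Δ3 x=0 clk=1 u=0 q=0 p=1 r=1 v=0
t0.Δ4 x=0 clk=1 u=1 q=0 p=1 r=1 v=0
t1.Δ0 x=0 clk=1 u=1 q=0 p=1 r=1 v=0
t1.Δ1 x=0 clk=0 u=1 q=0 p=1 r=1 v=0
t2.Δ0 x=0 clk=0 u=1 q=0 p=1 r=1 v=0
t2.Δ1 x=0 clk=1 u=1 q=0 p=1 r=1 v=0
t2.Δ2 x=0 clk=1 u=1 q=0 p=1 r=1 v=1
t2.Δ3 x=1 clk=1 u=0 q=1 p=1 r=1 v=1
t2.Δ4 x=0 clk=1 u=1 q=1 p=1 r=1 v=1
t2.Δ5 x=1 clk=1 u=1 q=1 p=1 r=1 v=1
t3.Δ0 x=1 clk=1 u=1 q=1 p=1 r=1 v=1
t3.Δ1 x=1 clk=0 u=1 q=1 p=1 r=1 v=1
t4.Δ0 x=1 clk=0 u=1 q=1 p=1 r=1 v=1
t4.Δ1 x=1 clk=1 u=1 q=1 p=1 r=1 v=1
t4.Δ2 x=1 clk=1 u=1 q=1 p=1 r=1 v=0
t4.Δ3 x=0 clk=1 u=0 q=0 p=1 r=1 v=0
t4.Δ4 x=0 clk=1 u=1 q=0 p=1 r=1 v=0
t5.Δ0 x=0 clk=1 u=1 q=0 p=1 r=1 v=0
t5.Δ1 x=0 clk=0 u=1 q=0 p=0 r=1 v=0
t5.Δ2 x=0 clk=0 u=0 q=0 p=0 r=0 v=0
t6.Δ0 x=0 clk=0 u=0 q=0 p=0 r=0 v=0
t6.Δ1 x=0 clk=1 u=0 q=0 p=0 r=0 v=0
t6.Δ2 x=0 clk=1 u=0 q=0 p=0 r=0 v=1
t6.Δ3 x=0 clk=1 u=1 q=0 p=0 r=1 v=1
t6.Δ4 x=1 clk=1 u=1 q=1 p=0 r=1 v=1
t6.Δ5 x=1 clk=1 u=0 q=1 p=0 r=1 v=1
t6.Δ6 x=0 clk=1 u=0 q=1 p=0 r=1 v=1
t7.Δ0 x=0 clk=1 u=0 q=1 p=0 r=1 v=1
t7.Δ1 x=0 clk=0 u=0 q=1 p=1 r=1 v=1
t7.Δ2 x=0 clk=0 u=1 q=1 p=1 r=1 v=1
t7.Δ3 x=1 clk=0 u=1 q=1 p=1 r=1 v=1
t8.Δ0 x=1 clk=0 u=1 q=1 p=1 r=1 v=1
t8.Δ1 x=1 clk=1 u=1 q=1 p=1 r=1 v=1
t8.Δ2 x=1 clk=1 u=1 q=1 p=1 r=1 v=0
t8.Δ3 x=0 clk=1 u=0 q=0 p=1 r=1 v=0
t8.Δ4 x=0 clk=1 u=1 q=0 p=1 r=1 v=0
t9.Δ0 x=0 clk=1 u=1 q=0 p=1 r=1 v=0
t9.Δ1 x=0 clk=0 u=1 q=0 p=0 r=1 v=0
t9.Δ2 x=0 clk=0 u=0 q=0 p=0 r=0 v=0
t10.Δ0 x=0 clk=0 u=0 q=0 p=0 r=0 v=0
t10.Δ1 x=0 clk=1 u=0 q=0 p=0 r=0 v=0
t10.Δ2 x=0 clk=1 u=0 q=0 p=0 r=0 v=1
t10.Δ3 x=0 clk=1 u=1 q=0 p=0 r=1 v=1
t10.Δ4 x=1 clk=1 u=1 q=1 p=0 r=1 v=1
t10.Δ5 x=1 clk=1 u=0 q=1 p=0 r=1 v=1
t10.Δ6 x=0 clk=1 u=0 q=1 p=0 r=1 v=1
t11.Δ0 x=0 clk=1 u=0 q=1 p=0 r=1 v=1
t11.Δ1 x=0 clk=0 u=0 q=1 p=1 r=1 v=1
t11.Δ2 x=0 clk=0 u=1 q=1 p=1 r=1 v=1
t11.Δ3 x=1 clk=0 u=1 q=1 p=1 r=1 v=1
t12.Δ0 x=1 clk=0 u=1 q=1 p=1 r=1 v=1
t12.Δ1 x=1 clk=1 u=1 q=1 p=1 r=1 v=1
t12.Δ2 x=1 clk=1 u=1 q=1 p=1 r=1 v=0
t12.Δ3 x=0 clk=1 u=0 q=0 p=1 r=1 v=0
t12.Δ4 x=0 clk=1 u=1 q=0 p=1 r=1 v=0
t13.Δ0 x=0 clk=1 u=1 q=0 p=1 r=1 v=0
t13.Δ1 x=0 clk=0 u=1 q=0 p=0 r=1 v=0
t13.Δ2 x=0 clk=0 u=0 q=0 p=0 r=0 v=0
t14.Δ0 x=0 clk=0 u=0 q=0 p=0 r=0 v=0
t14.Δ1 x=0 clk=1 u=0 q=0 p=0 r=0 v=0
t14.Δ2 x=0 clk=1 u=0 q=0 p=0 r=0 v=1
t14.Δ3 x=0 clk=1 u=1 q=0 p=0 r=1 v=1
t14.Δ4 x=1 clk=1 u=1 q=1 p=0 r=1 v=1
t14.Δ5 x=1 clk=1 u=0 q=1 p=0 r=1 v=1
t14.Δ6 x=0 clk=1 u=0 q=1 p=0 r=1 v=1
t15.Δ0 x=0 clk=1 u=0 q=1 p=0 r=1 v=1
t15.Δ1 x=0 clk=0 u=0 q=1 p=1 r=1 v=1
t15.Δ2 x=0 clk=0 u=1 q=1 p=1 r=1 v=1
t15.Δ3 x=1 clk=0 u=1 q=1 p=1 r=1 v=1
t16.Δ0 x=1 clk=0 u=1 q=1 p=1 r=1 v=1
t16.Δ1 x=1 clk=1 u=1 q=1 p=1 r=1 v=1
t16.Δ2 x=1 clk=1 u=1 q=1 p=1 r=1 v=0
t16.Δ3 x=0 clk=1 u=0 q=0 p=1 r=1 v=0
t16.Δ4 x=0 clk=1 u=1 q=0 p=1 r=1 v=0

6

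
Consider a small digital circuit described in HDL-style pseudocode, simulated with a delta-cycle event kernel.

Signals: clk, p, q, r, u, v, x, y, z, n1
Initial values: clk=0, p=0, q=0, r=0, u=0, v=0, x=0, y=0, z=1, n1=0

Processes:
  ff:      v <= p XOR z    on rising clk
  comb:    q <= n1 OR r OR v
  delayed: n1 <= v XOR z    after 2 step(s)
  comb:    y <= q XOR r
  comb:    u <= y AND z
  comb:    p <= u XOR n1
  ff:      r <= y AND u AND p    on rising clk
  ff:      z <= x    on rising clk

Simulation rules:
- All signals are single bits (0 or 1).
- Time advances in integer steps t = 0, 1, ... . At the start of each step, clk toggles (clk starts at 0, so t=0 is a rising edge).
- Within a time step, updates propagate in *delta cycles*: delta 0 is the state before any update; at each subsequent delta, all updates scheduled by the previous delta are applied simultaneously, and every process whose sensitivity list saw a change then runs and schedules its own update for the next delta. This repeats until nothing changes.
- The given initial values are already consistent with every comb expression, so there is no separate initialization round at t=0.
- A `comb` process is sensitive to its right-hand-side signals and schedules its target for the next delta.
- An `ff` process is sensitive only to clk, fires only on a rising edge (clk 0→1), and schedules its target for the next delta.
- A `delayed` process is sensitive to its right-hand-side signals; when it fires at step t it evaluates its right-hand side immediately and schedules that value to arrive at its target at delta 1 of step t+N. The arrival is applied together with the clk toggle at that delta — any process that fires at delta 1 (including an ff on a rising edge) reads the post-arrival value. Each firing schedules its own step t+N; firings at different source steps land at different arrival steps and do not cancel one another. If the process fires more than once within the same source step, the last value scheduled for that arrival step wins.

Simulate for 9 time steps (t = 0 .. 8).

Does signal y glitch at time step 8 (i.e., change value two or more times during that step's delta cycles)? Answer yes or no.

t0.Δ0 x=0 z=1 q=0 v=0 y=0 u=0 p=0 clk=0 n1=0 r=0
t0.Δ1 x=0 z=1 q=0 v=0 y=0 u=0 p=0 clk=1 n1=0 r=0
t0.Δ2 x=0 z=0 q=0 v=1 y=0 u=0 p=0 clk=1 n1=0 r=0
t0.Δ3 x=0 z=0 q=1 v=1 y=0 u=0 p=0 clk=1 n1=0 r=0
t0.Δ4 x=0 z=0 q=1 v=1 y=1 u=0 p=0 clk=1 n1=0 r=0
t1.Δ0 x=0 z=0 q=1 v=1 y=1 u=0 p=0 clk=1 n1=0 r=0
t1.Δ1 x=0 z=0 q=1 v=1 y=1 u=0 p=0 clk=0 n1=0 r=0
t2.Δ0 x=0 z=0 q=1 v=1 y=1 u=0 p=0 clk=0 n1=0 r=0
t2.Δ1 x=0 z=0 q=1 v=1 y=1 u=0 p=0 clk=1 n1=1 r=0
t2.Δ2 x=0 z=0 q=1 v=0 y=1 u=0 p=1 clk=1 n1=1 r=0
t3.Δ0 x=0 z=0 q=1 v=0 y=1 u=0 p=1 clk=1 n1=1 r=0
t3.Δ1 x=0 z=0 q=1 v=0 y=1 u=0 p=1 clk=0 n1=1 r=0
t4.Δ0 x=0 z=0 q=1 v=0 y=1 u=0 p=1 clk=0 n1=1 r=0
t4.Δ1 x=0 z=0 q=1 v=0 y=1 u=0 p=1 clk=1 n1=0 r=0
t4.Δ2 x=0 z=0 q=0 v=1 y=1 u=0 p=0 clk=1 n1=0 r=0
t4.Δ3 x=0 z=0 q=1 v=1 y=0 u=0 p=0 clk=1 n1=0 r=0
t4.Δ4 x=0 z=0 q=1 v=1 y=1 u=0 p=0 clk=1 n1=0 r=0
t5.Δ0 x=0 z=0 q=1 v=1 y=1 u=0 p=0 clk=1 n1=0 r=0
t5.Δ1 x=0 z=0 q=1 v=1 y=1 u=0 p=0 clk=0 n1=0 r=0
t6.Δ0 x=0 z=0 q=1 v=1 y=1 u=0 p=0 clk=0 n1=0 r=0
t6.Δ1 x=0 z=0 q=1 v=1 y=1 u=0 p=0 clk=1 n1=1 r=0
t6.Δ2 x=0 z=0 q=1 v=0 y=1 u=0 p=1 clk=1 n1=1 r=0
t7.Δ0 x=0 z=0 q=1 v=0 y=1 u=0 p=1 clk=1 n1=1 r=0
t7.Δ1 x=0 z=0 q=1 v=0 y=1 u=0 p=1 clk=0 n1=1 r=0
t8.Δ0 x=0 z=0 q=1 v=0 y=1 u=0 p=1 clk=0 n1=1 r=0
t8.Δ1 x=0 z=0 q=1 v=0 y=1 u=0 p=1 clk=1 n1=0 r=0
t8.Δ2 x=0 z=0 q=0 v=1 y=1 u=0 p=0 clk=1 n1=0 r=0
t8.Δ3 x=0 z=0 q=1 v=1 y=0 u=0 p=0 clk=1 n1=0 r=0
t8.Δ4 x=0 z=0 q=1 v=1 y=1 u=0 p=0 clk=1 n1=0 r=0

yes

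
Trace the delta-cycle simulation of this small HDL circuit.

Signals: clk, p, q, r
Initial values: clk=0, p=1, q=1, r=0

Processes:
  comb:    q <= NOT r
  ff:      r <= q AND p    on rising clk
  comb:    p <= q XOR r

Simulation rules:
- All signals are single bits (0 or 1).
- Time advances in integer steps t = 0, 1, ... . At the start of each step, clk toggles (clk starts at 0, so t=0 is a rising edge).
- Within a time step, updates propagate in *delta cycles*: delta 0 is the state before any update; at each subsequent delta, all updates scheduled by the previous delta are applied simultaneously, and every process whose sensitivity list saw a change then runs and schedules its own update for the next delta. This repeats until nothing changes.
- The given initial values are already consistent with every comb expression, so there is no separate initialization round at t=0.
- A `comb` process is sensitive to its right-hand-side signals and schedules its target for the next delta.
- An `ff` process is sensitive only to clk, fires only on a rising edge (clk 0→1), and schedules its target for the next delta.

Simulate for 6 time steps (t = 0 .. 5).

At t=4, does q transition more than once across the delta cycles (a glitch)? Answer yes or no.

t0.Δ0 r=0 q=1 p=1 clk=0
t0.Δ1 r=0 q=1 p=1 clk=1
t0.Δ2 r=1 q=1 p=1 clk=1
t0.Δ3 r=1 q=0 p=0 clk=1
t0.Δ4 r=1 q=0 p=1 clk=1
t1.Δ0 r=1 q=0 p=1 clk=1
t1.Δ1 r=1 q=0 p=1 clk=0
t2.Δ0 r=1 q=0 p=1 clk=0
t2.Δ1 r=1 q=0 p=1 clk=1
t2.Δ2 r=0 q=0 p=1 clk=1
t2.Δ3 r=0 q=1 p=0 clk=1
t2.Δ4 r=0 q=1 p=1 clk=1
t3.Δ0 r=0 q=1 p=1 clk=1
t3.Δ1 r=0 q=1 p=1 clk=0
t4.Δ0 r=0 q=1 p=1 clk=0
t4.Δ1 r=0 q=1 p=1 clk=1
t4.Δ2 r=1 q=1 p=1 clk=1
t4.Δ3 r=1 q=0 p=0 clk=1
t4.Δ4 r=1 q=0 p=1 clk=1
t5.Δ0 r=1 q=0 p=1 clk=1
t5.Δ1 r=1 q=0 p=1 clk=0

no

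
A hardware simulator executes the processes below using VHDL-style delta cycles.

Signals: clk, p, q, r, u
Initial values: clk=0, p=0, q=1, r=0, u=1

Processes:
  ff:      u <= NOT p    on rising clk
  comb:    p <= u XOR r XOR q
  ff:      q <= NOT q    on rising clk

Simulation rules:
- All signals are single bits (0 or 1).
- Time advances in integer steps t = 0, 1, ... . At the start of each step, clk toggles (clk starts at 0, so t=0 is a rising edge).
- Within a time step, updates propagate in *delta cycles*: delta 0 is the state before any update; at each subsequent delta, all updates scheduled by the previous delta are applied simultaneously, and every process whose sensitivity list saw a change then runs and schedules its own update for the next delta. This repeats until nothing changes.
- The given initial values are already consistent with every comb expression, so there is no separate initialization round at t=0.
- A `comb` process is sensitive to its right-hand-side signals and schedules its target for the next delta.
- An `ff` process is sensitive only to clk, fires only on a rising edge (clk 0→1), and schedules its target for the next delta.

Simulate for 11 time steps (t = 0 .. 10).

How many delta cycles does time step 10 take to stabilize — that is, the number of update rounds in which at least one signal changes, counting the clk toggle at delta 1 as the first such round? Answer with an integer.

2

[bits: u,clk,p,q,r]
t=0: Δ0=10010 Δ1=11010 Δ2=11000 Δ3=11100 | 3Δ
t=1: Δ0=11100 Δ1=10100 | 1Δ
t=2: Δ0=10100 Δ1=11100 Δ2=01110 | 2Δ
t=3: Δ0=01110 Δ1=00110 | 1Δ
t=4: Δ0=00110 Δ1=01110 Δ2=01100 Δ3=01000 | 3Δ
t=5: Δ0=01000 Δ1=00000 | 1Δ
t=6: Δ0=00000 Δ1=01000 Δ2=11010 | 2Δ
t=7: Δ0=11010 Δ1=10010 | 1Δ
t=8: Δ0=10010 Δ1=11010 Δ2=11000 Δ3=11100 | 3Δ
t=9: Δ0=11100 Δ1=10100 | 1Δ
t=10: Δ0=10100 Δ1=11100 Δ2=01110 | 2Δ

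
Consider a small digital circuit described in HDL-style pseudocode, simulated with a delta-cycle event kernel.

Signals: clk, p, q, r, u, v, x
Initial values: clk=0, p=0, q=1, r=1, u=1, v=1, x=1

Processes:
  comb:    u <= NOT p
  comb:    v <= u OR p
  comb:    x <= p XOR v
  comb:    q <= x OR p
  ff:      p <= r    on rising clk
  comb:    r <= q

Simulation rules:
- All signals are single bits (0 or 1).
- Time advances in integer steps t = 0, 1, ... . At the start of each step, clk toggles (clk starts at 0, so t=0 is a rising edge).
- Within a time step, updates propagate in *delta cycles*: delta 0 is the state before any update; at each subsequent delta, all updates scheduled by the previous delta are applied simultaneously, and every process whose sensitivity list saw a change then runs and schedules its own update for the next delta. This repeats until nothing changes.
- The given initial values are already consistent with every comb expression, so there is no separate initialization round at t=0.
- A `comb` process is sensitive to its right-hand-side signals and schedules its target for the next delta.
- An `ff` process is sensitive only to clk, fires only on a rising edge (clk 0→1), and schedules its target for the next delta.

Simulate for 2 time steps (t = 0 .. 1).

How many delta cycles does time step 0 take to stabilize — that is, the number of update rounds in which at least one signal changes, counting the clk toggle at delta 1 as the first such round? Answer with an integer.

3

t0.Δ0 r=1 x=1 clk=0 u=1 p=0 q=1 v=1
t0.Δ1 r=1 x=1 clk=1 u=1 p=0 q=1 v=1
t0.Δ2 r=1 x=1 clk=1 u=1 p=1 q=1 v=1
t0.Δ3 r=1 x=0 clk=1 u=0 p=1 q=1 v=1
t1.Δ0 r=1 x=0 clk=1 u=0 p=1 q=1 v=1
t1.Δ1 r=1 x=0 clk=0 u=0 p=1 q=1 v=1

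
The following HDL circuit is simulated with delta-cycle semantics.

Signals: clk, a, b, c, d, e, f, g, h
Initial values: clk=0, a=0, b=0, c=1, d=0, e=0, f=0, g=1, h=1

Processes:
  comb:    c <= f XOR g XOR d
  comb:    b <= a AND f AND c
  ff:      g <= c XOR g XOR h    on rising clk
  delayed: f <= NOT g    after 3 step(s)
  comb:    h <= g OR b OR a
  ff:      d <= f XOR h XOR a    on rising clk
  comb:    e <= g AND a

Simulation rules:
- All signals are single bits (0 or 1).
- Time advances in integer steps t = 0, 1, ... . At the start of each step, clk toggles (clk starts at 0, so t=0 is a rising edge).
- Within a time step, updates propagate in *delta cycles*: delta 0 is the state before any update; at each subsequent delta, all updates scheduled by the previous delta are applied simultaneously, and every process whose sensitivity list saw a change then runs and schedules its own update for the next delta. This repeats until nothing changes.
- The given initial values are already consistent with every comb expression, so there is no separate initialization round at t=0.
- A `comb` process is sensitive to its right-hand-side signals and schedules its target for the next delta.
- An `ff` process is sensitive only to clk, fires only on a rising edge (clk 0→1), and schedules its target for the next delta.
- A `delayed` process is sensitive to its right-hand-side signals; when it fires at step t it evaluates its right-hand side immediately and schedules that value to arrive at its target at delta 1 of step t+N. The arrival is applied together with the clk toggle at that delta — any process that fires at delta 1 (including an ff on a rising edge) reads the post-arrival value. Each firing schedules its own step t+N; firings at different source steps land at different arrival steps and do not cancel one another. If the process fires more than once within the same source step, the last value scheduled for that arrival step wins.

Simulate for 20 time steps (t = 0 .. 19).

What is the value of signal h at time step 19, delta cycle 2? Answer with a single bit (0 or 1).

t0.Δ0 e=0 f=0 d=0 b=0 h=1 c=1 a=0 clk=0 g=1
t0.Δ1 e=0 f=0 d=0 b=0 h=1 c=1 a=0 clk=1 g=1
t0.Δ2 e=0 f=0 d=1 b=0 h=1 c=1 a=0 clk=1 g=1
t0.Δ3 e=0 f=0 d=1 b=0 h=1 c=0 a=0 clk=1 g=1
t1.Δ0 e=0 f=0 d=1 b=0 h=1 c=0 a=0 clk=1 g=1
t1.Δ1 e=0 f=0 d=1 b=0 h=1 c=0 a=0 clk=0 g=1
t2.Δ0 e=0 f=0 d=1 b=0 h=1 c=0 a=0 clk=0 g=1
t2.Δ1 e=0 f=0 d=1 b=0 h=1 c=0 a=0 clk=1 g=1
t2.Δ2 e=0 f=0 d=1 b=0 h=1 c=0 a=0 clk=1 g=0
t2.Δ3 e=0 f=0 d=1 b=0 h=0 c=1 a=0 clk=1 g=0
t3.Δ0 e=0 f=0 d=1 b=0 h=0 c=1 a=0 clk=1 g=0
t3.Δ1 e=0 f=0 d=1 b=0 h=0 c=1 a=0 clk=0 g=0
t4.Δ0 e=0 f=0 d=1 b=0 h=0 c=1 a=0 clk=0 g=0
t4.Δ1 e=0 f=0 d=1 b=0 h=0 c=1 a=0 clk=1 g=0
t4.Δ2 e=0 f=0 d=0 b=0 h=0 c=1 a=0 clk=1 g=1
t4.Δ3 e=0 f=0 d=0 b=0 h=1 c=1 a=0 clk=1 g=1
t5.Δ0 e=0 f=0 d=0 b=0 h=1 c=1 a=0 clk=1 g=1
t5.Δ1 e=0 f=1 d=0 b=0 h=1 c=1 a=0 clk=0 g=1
t5.Δ2 e=0 f=1 d=0 b=0 h=1 c=0 a=0 clk=0 g=1
t6.Δ0 e=0 f=1 d=0 b=0 h=1 c=0 a=0 clk=0 g=1
t6.Δ1 e=0 f=1 d=0 b=0 h=1 c=0 a=0 clk=1 g=1
t6.Δ2 e=0 f=1 d=0 b=0 h=1 c=0 a=0 clk=1 g=0
t6.Δ3 e=0 f=1 d=0 b=0 h=0 c=1 a=0 clk=1 g=0
t7.Δ0 e=0 f=1 d=0 b=0 h=0 c=1 a=0 clk=1 g=0
t7.Δ1 e=0 f=0 d=0 b=0 h=0 c=1 a=0 clk=0 g=0
t7.Δ2 e=0 f=0 d=0 b=0 h=0 c=0 a=0 clk=0 g=0
t8.Δ0 e=0 f=0 d=0 b=0 h=0 c=0 a=0 clk=0 g=0
t8.Δ1 e=0 f=0 d=0 b=0 h=0 c=0 a=0 clk=1 g=0
t9.Δ0 e=0 f=0 d=0 b=0 h=0 c=0 a=0 clk=1 g=0
t9.Δ1 e=0 f=1 d=0 b=0 h=0 c=0 a=0 clk=0 g=0
t9.Δ2 e=0 f=1 d=0 b=0 h=0 c=1 a=0 clk=0 g=0
t10.Δ0 e=0 f=1 d=0 b=0 h=0 c=1 a=0 clk=0 g=0
t10.Δ1 e=0 f=1 d=0 b=0 h=0 c=1 a=0 clk=1 g=0
t10.Δ2 e=0 f=1 d=1 b=0 h=0 c=1 a=0 clk=1 g=1
t10.Δ3 e=0 f=1 d=1 b=0 h=1 c=1 a=0 clk=1 g=1
t11.Δ0 e=0 f=1 d=1 b=0 h=1 c=1 a=0 clk=1 g=1
t11.Δ1 e=0 f=1 d=1 b=0 h=1 c=1 a=0 clk=0 g=1
t12.Δ0 e=0 f=1 d=1 b=0 h=1 c=1 a=0 clk=0 g=1
t12.Δ1 e=0 f=1 d=1 b=0 h=1 c=1 a=0 clk=1 g=1
t12.Δ2 e=0 f=1 d=0 b=0 h=1 c=1 a=0 clk=1 g=1
t12.Δ3 e=0 f=1 d=0 b=0 h=1 c=0 a=0 clk=1 g=1
t13.Δ0 e=0 f=1 d=0 b=0 h=1 c=0 a=0 clk=1 g=1
t13.Δ1 e=0 f=0 d=0 b=0 h=1 c=0 a=0 clk=0 g=1
t13.Δ2 e=0 f=0 d=0 b=0 h=1 c=1 a=0 clk=0 g=1
t14.Δ0 e=0 f=0 d=0 b=0 h=1 c=1 a=0 clk=0 g=1
t14.Δ1 e=0 f=0 d=0 b=0 h=1 c=1 a=0 clk=1 g=1
t14.Δ2 e=0 f=0 d=1 b=0 h=1 c=1 a=0 clk=1 g=1
t14.Δ3 e=0 f=0 d=1 b=0 h=1 c=0 a=0 clk=1 g=1
t15.Δ0 e=0 f=0 d=1 b=0 h=1 c=0 a=0 clk=1 g=1
t15.Δ1 e=0 f=0 d=1 b=0 h=1 c=0 a=0 clk=0 g=1
t16.Δ0 e=0 f=0 d=1 b=0 h=1 c=0 a=0 clk=0 g=1
t16.Δ1 e=0 f=0 d=1 b=0 h=1 c=0 a=0 clk=1 g=1
t16.Δ2 e=0 f=0 d=1 b=0 h=1 c=0 a=0 clk=1 g=0
t16.Δ3 e=0 f=0 d=1 b=0 h=0 c=1 a=0 clk=1 g=0
t17.Δ0 e=0 f=0 d=1 b=0 h=0 c=1 a=0 clk=1 g=0
t17.Δ1 e=0 f=0 d=1 b=0 h=0 c=1 a=0 clk=0 g=0
t18.Δ0 e=0 f=0 d=1 b=0 h=0 c=1 a=0 clk=0 g=0
t18.Δ1 e=0 f=0 d=1 b=0 h=0 c=1 a=0 clk=1 g=0
t18.Δ2 e=0 f=0 d=0 b=0 h=0 c=1 a=0 clk=1 g=1
t18.Δ3 e=0 f=0 d=0 b=0 h=1 c=1 a=0 clk=1 g=1
t19.Δ0 e=0 f=0 d=0 b=0 h=1 c=1 a=0 clk=1 g=1
t19.Δ1 e=0 f=1 d=0 b=0 h=1 c=1 a=0 clk=0 g=1
t19.Δ2 e=0 f=1 d=0 b=0 h=1 c=0 a=0 clk=0 g=1

1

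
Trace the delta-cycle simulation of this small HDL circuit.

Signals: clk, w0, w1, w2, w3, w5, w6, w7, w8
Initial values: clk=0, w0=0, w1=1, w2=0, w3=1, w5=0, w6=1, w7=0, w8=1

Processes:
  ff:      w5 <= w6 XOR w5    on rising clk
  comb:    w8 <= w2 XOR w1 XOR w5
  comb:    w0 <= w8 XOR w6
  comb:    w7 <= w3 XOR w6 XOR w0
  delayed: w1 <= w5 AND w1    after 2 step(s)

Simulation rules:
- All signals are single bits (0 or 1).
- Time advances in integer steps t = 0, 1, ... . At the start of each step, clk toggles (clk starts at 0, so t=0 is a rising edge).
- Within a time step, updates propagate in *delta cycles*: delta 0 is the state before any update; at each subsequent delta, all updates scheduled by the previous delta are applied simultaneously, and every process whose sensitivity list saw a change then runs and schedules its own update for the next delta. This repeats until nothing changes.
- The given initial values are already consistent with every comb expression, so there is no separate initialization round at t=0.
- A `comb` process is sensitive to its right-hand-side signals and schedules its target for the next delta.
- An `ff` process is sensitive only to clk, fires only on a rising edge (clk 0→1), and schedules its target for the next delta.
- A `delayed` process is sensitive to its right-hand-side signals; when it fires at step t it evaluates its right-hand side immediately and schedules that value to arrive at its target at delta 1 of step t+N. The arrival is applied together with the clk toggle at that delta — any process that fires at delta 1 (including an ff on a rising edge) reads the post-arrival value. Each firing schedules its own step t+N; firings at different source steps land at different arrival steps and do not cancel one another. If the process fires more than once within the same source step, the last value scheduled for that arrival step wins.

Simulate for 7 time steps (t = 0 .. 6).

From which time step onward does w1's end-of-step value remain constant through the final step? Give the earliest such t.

4

[bits: w2,w6,w8,w1,clk,w5,w3,w7,w0]
t=0: Δ0=011100100 Δ1=011110100 Δ2=011111100 Δ3=010111100 Δ4=010111101 Δ5=010111111 | 5Δ
t=1: Δ0=010111111 Δ1=010101111 | 1Δ
t=2: Δ0=010101111 Δ1=010111111 Δ2=010110111 Δ3=011110111 Δ4=011110110 Δ5=011110100 | 5Δ
t=3: Δ0=011110100 Δ1=011100100 | 1Δ
t=4: Δ0=011100100 Δ1=011010100 Δ2=010011100 Δ3=011011101 Δ4=011011110 Δ5=011011100 | 5Δ
t=5: Δ0=011011100 Δ1=011001100 | 1Δ
t=6: Δ0=011001100 Δ1=011011100 Δ2=011010100 Δ3=010010100 Δ4=010010101 Δ5=010010111 | 5Δ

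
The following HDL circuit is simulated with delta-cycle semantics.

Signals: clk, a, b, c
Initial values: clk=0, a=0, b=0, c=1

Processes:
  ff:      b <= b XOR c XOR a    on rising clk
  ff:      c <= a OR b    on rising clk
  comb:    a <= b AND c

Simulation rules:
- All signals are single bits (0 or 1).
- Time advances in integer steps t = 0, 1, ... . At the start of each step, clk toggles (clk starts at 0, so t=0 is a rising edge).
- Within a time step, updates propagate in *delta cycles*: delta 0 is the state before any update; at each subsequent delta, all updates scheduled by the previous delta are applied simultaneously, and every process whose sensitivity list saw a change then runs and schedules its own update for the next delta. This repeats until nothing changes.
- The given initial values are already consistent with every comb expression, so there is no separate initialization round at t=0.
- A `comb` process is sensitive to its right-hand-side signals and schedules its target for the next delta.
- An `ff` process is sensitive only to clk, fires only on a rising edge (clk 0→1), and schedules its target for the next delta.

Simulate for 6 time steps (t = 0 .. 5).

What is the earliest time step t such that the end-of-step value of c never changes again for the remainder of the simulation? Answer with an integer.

2

t0.Δ0 clk=0 b=0 a=0 c=1
t0.Δ1 clk=1 b=0 a=0 c=1
t0.Δ2 clk=1 b=1 a=0 c=0
t1.Δ0 clk=1 b=1 a=0 c=0
t1.Δ1 clk=0 b=1 a=0 c=0
t2.Δ0 clk=0 b=1 a=0 c=0
t2.Δ1 clk=1 b=1 a=0 c=0
t2.Δ2 clk=1 b=1 a=0 c=1
t2.Δ3 clk=1 b=1 a=1 c=1
t3.Δ0 clk=1 b=1 a=1 c=1
t3.Δ1 clk=0 b=1 a=1 c=1
t4.Δ0 clk=0 b=1 a=1 c=1
t4.Δ1 clk=1 b=1 a=1 c=1
t5.Δ0 clk=1 b=1 a=1 c=1
t5.Δ1 clk=0 b=1 a=1 c=1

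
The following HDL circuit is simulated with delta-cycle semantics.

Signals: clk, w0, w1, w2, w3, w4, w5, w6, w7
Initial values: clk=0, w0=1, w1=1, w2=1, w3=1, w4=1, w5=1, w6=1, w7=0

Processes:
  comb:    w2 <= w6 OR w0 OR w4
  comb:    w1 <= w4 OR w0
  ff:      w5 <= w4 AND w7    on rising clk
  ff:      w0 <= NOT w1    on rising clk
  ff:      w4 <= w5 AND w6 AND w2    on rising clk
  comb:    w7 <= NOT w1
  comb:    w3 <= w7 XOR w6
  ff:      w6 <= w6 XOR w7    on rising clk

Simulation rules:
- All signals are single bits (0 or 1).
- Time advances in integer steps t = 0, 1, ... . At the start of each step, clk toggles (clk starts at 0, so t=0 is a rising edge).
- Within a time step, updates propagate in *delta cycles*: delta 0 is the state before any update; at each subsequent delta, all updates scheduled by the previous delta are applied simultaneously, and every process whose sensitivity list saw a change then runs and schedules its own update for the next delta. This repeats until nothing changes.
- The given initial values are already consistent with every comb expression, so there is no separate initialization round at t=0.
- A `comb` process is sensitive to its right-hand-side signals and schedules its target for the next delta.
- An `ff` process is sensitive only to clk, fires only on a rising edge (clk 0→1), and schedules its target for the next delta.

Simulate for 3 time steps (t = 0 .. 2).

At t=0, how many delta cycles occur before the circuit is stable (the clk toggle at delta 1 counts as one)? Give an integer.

t=0 Δ0: w5=1 w0=1 w2=1 w7=0 clk=0 w1=1 w4=1 w3=1 w6=1
  Δ1: clk:0→1
  Δ2: w5:1→0, w0:1→0
  (2Δ to stable)
t=1 Δ0: w5=0 w0=0 w2=1 w7=0 clk=1 w1=1 w4=1 w3=1 w6=1
  Δ1: clk:1→0
  (1Δ to stable)
t=2 Δ0: w5=0 w0=0 w2=1 w7=0 clk=0 w1=1 w4=1 w3=1 w6=1
  Δ1: clk:0→1
  Δ2: w4:1→0
  Δ3: w1:1→0
  Δ4: w7:0→1
  Δ5: w3:1→0
  (5Δ to stable)

2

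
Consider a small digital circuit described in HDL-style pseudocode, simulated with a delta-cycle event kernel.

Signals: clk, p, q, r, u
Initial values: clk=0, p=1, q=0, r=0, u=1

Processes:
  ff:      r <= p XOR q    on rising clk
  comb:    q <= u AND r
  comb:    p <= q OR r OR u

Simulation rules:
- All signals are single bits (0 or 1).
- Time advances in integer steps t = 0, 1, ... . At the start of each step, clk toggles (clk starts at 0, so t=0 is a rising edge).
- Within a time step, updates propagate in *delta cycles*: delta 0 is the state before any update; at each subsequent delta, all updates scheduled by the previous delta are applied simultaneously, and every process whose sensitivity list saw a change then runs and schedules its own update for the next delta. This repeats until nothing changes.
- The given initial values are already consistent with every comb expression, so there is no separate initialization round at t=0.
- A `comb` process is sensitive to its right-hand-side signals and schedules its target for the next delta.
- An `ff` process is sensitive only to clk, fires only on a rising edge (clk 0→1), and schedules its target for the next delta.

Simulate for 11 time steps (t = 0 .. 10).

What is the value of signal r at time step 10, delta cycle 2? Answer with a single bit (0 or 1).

0

[bits: q,clk,u,r,p]
t=0: Δ0=00101 Δ1=01101 Δ2=01111 Δ3=11111 | 3Δ
t=1: Δ0=11111 Δ1=10111 | 1Δ
t=2: Δ0=10111 Δ1=11111 Δ2=11101 Δ3=01101 | 3Δ
t=3: Δ0=01101 Δ1=00101 | 1Δ
t=4: Δ0=00101 Δ1=01101 Δ2=01111 Δ3=11111 | 3Δ
t=5: Δ0=11111 Δ1=10111 | 1Δ
t=6: Δ0=10111 Δ1=11111 Δ2=11101 Δ3=01101 | 3Δ
t=7: Δ0=01101 Δ1=00101 | 1Δ
t=8: Δ0=00101 Δ1=01101 Δ2=01111 Δ3=11111 | 3Δ
t=9: Δ0=11111 Δ1=10111 | 1Δ
t=10: Δ0=10111 Δ1=11111 Δ2=11101 Δ3=01101 | 3Δ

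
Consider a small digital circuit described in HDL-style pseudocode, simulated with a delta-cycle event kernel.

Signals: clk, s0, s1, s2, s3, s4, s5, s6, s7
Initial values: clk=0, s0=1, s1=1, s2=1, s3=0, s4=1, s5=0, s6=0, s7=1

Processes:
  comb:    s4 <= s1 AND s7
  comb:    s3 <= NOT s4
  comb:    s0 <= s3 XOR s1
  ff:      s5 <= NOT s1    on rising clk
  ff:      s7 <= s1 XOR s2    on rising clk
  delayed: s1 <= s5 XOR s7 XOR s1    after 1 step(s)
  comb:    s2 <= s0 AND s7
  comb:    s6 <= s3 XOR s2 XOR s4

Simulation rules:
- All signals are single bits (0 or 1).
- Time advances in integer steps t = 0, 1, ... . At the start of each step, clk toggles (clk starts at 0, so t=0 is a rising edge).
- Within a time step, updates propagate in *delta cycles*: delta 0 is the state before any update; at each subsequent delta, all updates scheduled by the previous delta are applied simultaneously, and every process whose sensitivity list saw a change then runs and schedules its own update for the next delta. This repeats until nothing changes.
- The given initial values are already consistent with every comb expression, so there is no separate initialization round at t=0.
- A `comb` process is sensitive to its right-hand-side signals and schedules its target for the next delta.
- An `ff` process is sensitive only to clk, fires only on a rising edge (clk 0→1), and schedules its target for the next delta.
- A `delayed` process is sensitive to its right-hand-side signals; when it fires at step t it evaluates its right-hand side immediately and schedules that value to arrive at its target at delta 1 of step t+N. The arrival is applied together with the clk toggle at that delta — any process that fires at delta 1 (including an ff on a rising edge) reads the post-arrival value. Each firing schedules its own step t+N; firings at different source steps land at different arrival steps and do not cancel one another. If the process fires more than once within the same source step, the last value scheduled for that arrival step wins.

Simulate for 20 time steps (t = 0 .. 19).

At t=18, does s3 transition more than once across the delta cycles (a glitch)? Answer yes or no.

t=0 Δ0: s1=1 s6=0 s7=1 s5=0 clk=0 s3=0 s2=1 s0=1 s4=1
  Δ1: clk:0→1
  Δ2: s7:1→0
  Δ3: s2:1→0, s4:1→0
  Δ4: s3:0→1
  Δ5: s6:0→1, s0:1→0
  (5Δ to stable)
t=1 Δ0: s1=1 s6=1 s7=0 s5=0 clk=1 s3=1 s2=0 s0=0 s4=0
  Δ1: clk:1→0
  (1Δ to stable)
t=2 Δ0: s1=1 s6=1 s7=0 s5=0 clk=0 s3=1 s2=0 s0=0 s4=0
  Δ1: clk:0→1
  Δ2: s7:0→1
  Δ3: s4:0→1
  Δ4: s6:1→0, s3:1→0
  Δ5: s6:0→1, s0:0→1
  Δ6: s2:0→1
  Δ7: s6:1→0
  (7Δ to stable)
t=3 Δ0: s1=1 s6=0 s7=1 s5=0 clk=1 s3=0 s2=1 s0=1 s4=1
  Δ1: s1:1→0, clk:1→0
  Δ2: s0:1→0, s4:1→0
  Δ3: s6:0→1, s3:0→1, s2:1→0
  Δ4: s0:0→1
  Δ5: s2:0→1
  Δ6: s6:1→0
  (6Δ to stable)
t=4 Δ0: s1=0 s6=0 s7=1 s5=0 clk=0 s3=1 s2=1 s0=1 s4=0
  Δ1: s1:0→1, clk:0→1
  Δ2: s7:1→0, s0:1→0, s4:0→1
  Δ3: s6:0→1, s3:1→0, s2:1→0, s4:1→0
  Δ4: s6:1→0, s3:0→1, s0:0→1
  Δ5: s6:0→1, s0:1→0
  (5Δ to stable)
t=5 Δ0: s1=1 s6=1 s7=0 s5=0 clk=1 s3=1 s2=0 s0=0 s4=0
  Δ1: clk:1→0
  (1Δ to stable)
t=6 Δ0: s1=1 s6=1 s7=0 s5=0 clk=0 s3=1 s2=0 s0=0 s4=0
  Δ1: clk:0→1
  Δ2: s7:0→1
  Δ3: s4:0→1
  Δ4: s6:1→0, s3:1→0
  Δ5: s6:0→1, s0:0→1
  Δ6: s2:0→1
  Δ7: s6:1→0
  (7Δ to stable)
t=7 Δ0: s1=1 s6=0 s7=1 s5=0 clk=1 s3=0 s2=1 s0=1 s4=1
  Δ1: s1:1→0, clk:1→0
  Δ2: s0:1→0, s4:1→0
  Δ3: s6:0→1, s3:0→1, s2:1→0
  Δ4: s0:0→1
  Δ5: s2:0→1
  Δ6: s6:1→0
  (6Δ to stable)
t=8 Δ0: s1=0 s6=0 s7=1 s5=0 clk=0 s3=1 s2=1 s0=1 s4=0
  Δ1: s1:0→1, clk:0→1
  Δ2: s7:1→0, s0:1→0, s4:0→1
  Δ3: s6:0→1, s3:1→0, s2:1→0, s4:1→0
  Δ4: s6:1→0, s3:0→1, s0:0→1
  Δ5: s6:0→1, s0:1→0
  (5Δ to stable)
t=9 Δ0: s1=1 s6=1 s7=0 s5=0 clk=1 s3=1 s2=0 s0=0 s4=0
  Δ1: clk:1→0
  (1Δ to stable)
t=10 Δ0: s1=1 s6=1 s7=0 s5=0 clk=0 s3=1 s2=0 s0=0 s4=0
  Δ1: clk:0→1
  Δ2: s7:0→1
  Δ3: s4:0→1
  Δ4: s6:1→0, s3:1→0
  Δ5: s6:0→1, s0:0→1
  Δ6: s2:0→1
  Δ7: s6:1→0
  (7Δ to stable)
t=11 Δ0: s1=1 s6=0 s7=1 s5=0 clk=1 s3=0 s2=1 s0=1 s4=1
  Δ1: s1:1→0, clk:1→0
  Δ2: s0:1→0, s4:1→0
  Δ3: s6:0→1, s3:0→1, s2:1→0
  Δ4: s0:0→1
  Δ5: s2:0→1
  Δ6: s6:1→0
  (6Δ to stable)
t=12 Δ0: s1=0 s6=0 s7=1 s5=0 clk=0 s3=1 s2=1 s0=1 s4=0
  Δ1: s1:0→1, clk:0→1
  Δ2: s7:1→0, s0:1→0, s4:0→1
  Δ3: s6:0→1, s3:1→0, s2:1→0, s4:1→0
  Δ4: s6:1→0, s3:0→1, s0:0→1
  Δ5: s6:0→1, s0:1→0
  (5Δ to stable)
t=13 Δ0: s1=1 s6=1 s7=0 s5=0 clk=1 s3=1 s2=0 s0=0 s4=0
  Δ1: clk:1→0
  (1Δ to stable)
t=14 Δ0: s1=1 s6=1 s7=0 s5=0 clk=0 s3=1 s2=0 s0=0 s4=0
  Δ1: clk:0→1
  Δ2: s7:0→1
  Δ3: s4:0→1
  Δ4: s6:1→0, s3:1→0
  Δ5: s6:0→1, s0:0→1
  Δ6: s2:0→1
  Δ7: s6:1→0
  (7Δ to stable)
t=15 Δ0: s1=1 s6=0 s7=1 s5=0 clk=1 s3=0 s2=1 s0=1 s4=1
  Δ1: s1:1→0, clk:1→0
  Δ2: s0:1→0, s4:1→0
  Δ3: s6:0→1, s3:0→1, s2:1→0
  Δ4: s0:0→1
  Δ5: s2:0→1
  Δ6: s6:1→0
  (6Δ to stable)
t=16 Δ0: s1=0 s6=0 s7=1 s5=0 clk=0 s3=1 s2=1 s0=1 s4=0
  Δ1: s1:0→1, clk:0→1
  Δ2: s7:1→0, s0:1→0, s4:0→1
  Δ3: s6:0→1, s3:1→0, s2:1→0, s4:1→0
  Δ4: s6:1→0, s3:0→1, s0:0→1
  Δ5: s6:0→1, s0:1→0
  (5Δ to stable)
t=17 Δ0: s1=1 s6=1 s7=0 s5=0 clk=1 s3=1 s2=0 s0=0 s4=0
  Δ1: clk:1→0
  (1Δ to stable)
t=18 Δ0: s1=1 s6=1 s7=0 s5=0 clk=0 s3=1 s2=0 s0=0 s4=0
  Δ1: clk:0→1
  Δ2: s7:0→1
  Δ3: s4:0→1
  Δ4: s6:1→0, s3:1→0
  Δ5: s6:0→1, s0:0→1
  Δ6: s2:0→1
  Δ7: s6:1→0
  (7Δ to stable)
t=19 Δ0: s1=1 s6=0 s7=1 s5=0 clk=1 s3=0 s2=1 s0=1 s4=1
  Δ1: s1:1→0, clk:1→0
  Δ2: s0:1→0, s4:1→0
  Δ3: s6:0→1, s3:0→1, s2:1→0
  Δ4: s0:0→1
  Δ5: s2:0→1
  Δ6: s6:1→0
  (6Δ to stable)

no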